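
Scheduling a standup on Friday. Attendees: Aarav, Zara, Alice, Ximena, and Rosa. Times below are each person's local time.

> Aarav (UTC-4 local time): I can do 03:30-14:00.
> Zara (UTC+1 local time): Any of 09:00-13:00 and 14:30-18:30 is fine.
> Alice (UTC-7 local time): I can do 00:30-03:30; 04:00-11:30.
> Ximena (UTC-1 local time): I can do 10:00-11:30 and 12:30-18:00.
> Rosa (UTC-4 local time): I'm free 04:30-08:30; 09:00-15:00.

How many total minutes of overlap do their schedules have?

300

Aarav in UTC: 07:30-18:00 (add 4h to convert from UTC-4).
Zara in UTC: 08:00-12:00, 13:30-17:30 (subtract 1h to convert from UTC+1).
Alice in UTC: 07:30-10:30, 11:00-18:30 (add 7h to convert from UTC-7).
Ximena in UTC: 11:00-12:30, 13:30-19:00 (add 1h to convert from UTC-1).
Rosa in UTC: 08:30-12:30, 13:00-19:00 (add 4h to convert from UTC-4).
Aarav ∩ Zara: 08:00-12:00, 13:30-17:30.
Aarav ∩ Zara ∩ Alice: 08:00-10:30, 11:00-12:00, 13:30-17:30.
Aarav ∩ Zara ∩ Alice ∩ Ximena: 11:00-12:00, 13:30-17:30.
Aarav ∩ Zara ∩ Alice ∩ Ximena ∩ Rosa: 11:00-12:00, 13:30-17:30.
So the common availability across everyone is 11:00-12:00, 13:30-17:30.
Summing the common windows: 60 + 240 = 300 minutes.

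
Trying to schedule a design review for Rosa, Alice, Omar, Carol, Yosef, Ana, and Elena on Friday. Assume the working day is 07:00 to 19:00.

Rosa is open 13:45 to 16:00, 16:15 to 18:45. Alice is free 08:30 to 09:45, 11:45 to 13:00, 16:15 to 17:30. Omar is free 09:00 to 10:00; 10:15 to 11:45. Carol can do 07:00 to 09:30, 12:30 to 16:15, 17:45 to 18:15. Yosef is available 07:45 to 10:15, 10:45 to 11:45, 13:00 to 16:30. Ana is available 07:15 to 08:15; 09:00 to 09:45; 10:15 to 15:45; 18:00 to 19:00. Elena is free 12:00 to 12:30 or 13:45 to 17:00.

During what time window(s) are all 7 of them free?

Rosa ∩ Alice: 16:15-17:30.
Rosa ∩ Alice ∩ Omar: ∅.
Rosa ∩ Alice ∩ Omar ∩ Carol: ∅.
Rosa ∩ Alice ∩ Omar ∩ Carol ∩ Yosef: ∅.
Rosa ∩ Alice ∩ Omar ∩ Carol ∩ Yosef ∩ Ana: ∅.
Rosa ∩ Alice ∩ Omar ∩ Carol ∩ Yosef ∩ Ana ∩ Elena: ∅.
There is no time when everyone is free.

none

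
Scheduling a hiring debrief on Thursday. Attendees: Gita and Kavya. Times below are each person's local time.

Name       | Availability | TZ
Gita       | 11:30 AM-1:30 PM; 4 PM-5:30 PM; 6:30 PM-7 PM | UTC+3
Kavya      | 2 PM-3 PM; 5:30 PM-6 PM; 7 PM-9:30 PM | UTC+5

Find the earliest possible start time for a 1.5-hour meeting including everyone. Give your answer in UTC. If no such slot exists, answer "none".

Gita in UTC: 08:30-10:30, 13:00-14:30, 15:30-16:00 (subtract 3h to convert from UTC+3).
Kavya in UTC: 09:00-10:00, 12:30-13:00, 14:00-16:30 (subtract 5h to convert from UTC+5).
Gita ∩ Kavya: 09:00-10:00, 14:00-14:30, 15:30-16:00.
No common window is at least 90 minutes long.

none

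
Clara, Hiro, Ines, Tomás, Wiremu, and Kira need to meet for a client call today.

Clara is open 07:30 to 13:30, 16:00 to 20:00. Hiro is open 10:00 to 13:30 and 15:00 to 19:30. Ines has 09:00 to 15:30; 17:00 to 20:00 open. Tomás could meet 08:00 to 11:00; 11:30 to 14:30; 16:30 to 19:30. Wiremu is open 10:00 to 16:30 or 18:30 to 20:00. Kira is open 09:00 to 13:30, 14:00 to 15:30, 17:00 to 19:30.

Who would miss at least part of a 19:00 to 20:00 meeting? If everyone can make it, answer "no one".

Clara: free for 19:00-20:00. Hiro: not fully free for 19:00-20:00. Ines: free for 19:00-20:00. Tomás: not fully free for 19:00-20:00. Wiremu: free for 19:00-20:00. Kira: not fully free for 19:00-20:00.

Hiro, Kira, Tomás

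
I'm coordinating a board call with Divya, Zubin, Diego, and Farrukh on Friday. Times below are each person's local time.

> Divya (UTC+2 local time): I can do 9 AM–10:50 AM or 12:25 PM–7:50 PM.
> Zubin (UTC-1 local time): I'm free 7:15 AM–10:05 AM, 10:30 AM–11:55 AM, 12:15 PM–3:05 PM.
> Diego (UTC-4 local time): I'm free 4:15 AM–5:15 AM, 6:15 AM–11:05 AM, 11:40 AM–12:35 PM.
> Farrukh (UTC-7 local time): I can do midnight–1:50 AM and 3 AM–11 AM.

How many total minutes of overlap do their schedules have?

Divya in UTC: 07:00-08:50, 10:25-17:50 (subtract 2h to convert from UTC+2).
Zubin in UTC: 08:15-11:05, 11:30-12:55, 13:15-16:05 (add 1h to convert from UTC-1).
Diego in UTC: 08:15-09:15, 10:15-15:05, 15:40-16:35 (add 4h to convert from UTC-4).
Farrukh in UTC: 07:00-08:50, 10:00-18:00 (add 7h to convert from UTC-7).
Divya ∩ Zubin: 08:15-08:50, 10:25-11:05, 11:30-12:55, 13:15-16:05.
Divya ∩ Zubin ∩ Diego: 08:15-08:50, 10:25-11:05, 11:30-12:55, 13:15-15:05, 15:40-16:05.
Divya ∩ Zubin ∩ Diego ∩ Farrukh: 08:15-08:50, 10:25-11:05, 11:30-12:55, 13:15-15:05, 15:40-16:05.
So the common availability across everyone is 08:15-08:50, 10:25-11:05, 11:30-12:55, 13:15-15:05, 15:40-16:05.
Summing the common windows: 35 + 40 + 85 + 110 + 25 = 295 minutes.

295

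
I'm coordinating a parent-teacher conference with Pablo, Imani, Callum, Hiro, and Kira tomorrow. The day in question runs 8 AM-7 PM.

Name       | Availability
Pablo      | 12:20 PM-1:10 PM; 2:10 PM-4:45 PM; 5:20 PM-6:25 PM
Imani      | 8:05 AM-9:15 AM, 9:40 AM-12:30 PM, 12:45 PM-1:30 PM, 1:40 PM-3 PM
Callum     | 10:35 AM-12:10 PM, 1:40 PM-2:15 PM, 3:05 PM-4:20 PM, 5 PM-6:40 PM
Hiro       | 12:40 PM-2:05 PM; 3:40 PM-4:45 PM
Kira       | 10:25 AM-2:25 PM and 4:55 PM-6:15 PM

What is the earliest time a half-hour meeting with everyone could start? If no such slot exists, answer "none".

Pablo ∩ Imani: 12:20-12:30, 12:45-13:10, 14:10-15:00.
Pablo ∩ Imani ∩ Callum: 14:10-14:15.
Pablo ∩ Imani ∩ Callum ∩ Hiro: ∅.
Pablo ∩ Imani ∩ Callum ∩ Hiro ∩ Kira: ∅.
There is no time when everyone is free.
No common window is at least 30 minutes long.

none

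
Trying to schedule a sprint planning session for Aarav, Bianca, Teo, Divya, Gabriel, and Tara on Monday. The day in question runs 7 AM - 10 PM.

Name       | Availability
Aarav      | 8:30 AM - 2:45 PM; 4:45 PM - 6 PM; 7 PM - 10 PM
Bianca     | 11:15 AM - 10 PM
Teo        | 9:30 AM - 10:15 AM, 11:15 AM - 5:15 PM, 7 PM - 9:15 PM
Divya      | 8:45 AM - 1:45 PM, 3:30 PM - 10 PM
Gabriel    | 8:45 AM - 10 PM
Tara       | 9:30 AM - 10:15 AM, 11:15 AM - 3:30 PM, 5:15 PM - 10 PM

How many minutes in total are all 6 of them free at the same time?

Aarav ∩ Bianca: 11:15-14:45, 16:45-18:00, 19:00-22:00.
Aarav ∩ Bianca ∩ Teo: 11:15-14:45, 16:45-17:15, 19:00-21:15.
Aarav ∩ Bianca ∩ Teo ∩ Divya: 11:15-13:45, 16:45-17:15, 19:00-21:15.
Aarav ∩ Bianca ∩ Teo ∩ Divya ∩ Gabriel: 11:15-13:45, 16:45-17:15, 19:00-21:15.
Aarav ∩ Bianca ∩ Teo ∩ Divya ∩ Gabriel ∩ Tara: 11:15-13:45, 19:00-21:15.
Summing the common windows: 150 + 135 = 285 minutes.

285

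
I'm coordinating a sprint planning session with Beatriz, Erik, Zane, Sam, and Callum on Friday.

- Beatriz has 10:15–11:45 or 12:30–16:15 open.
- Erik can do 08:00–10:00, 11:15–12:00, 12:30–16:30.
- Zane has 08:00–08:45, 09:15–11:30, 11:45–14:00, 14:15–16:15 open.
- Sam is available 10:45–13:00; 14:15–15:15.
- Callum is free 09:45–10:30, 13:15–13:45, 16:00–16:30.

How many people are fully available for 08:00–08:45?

2

Erik and Zane can make the full 08:00-08:45 slot — that's 2.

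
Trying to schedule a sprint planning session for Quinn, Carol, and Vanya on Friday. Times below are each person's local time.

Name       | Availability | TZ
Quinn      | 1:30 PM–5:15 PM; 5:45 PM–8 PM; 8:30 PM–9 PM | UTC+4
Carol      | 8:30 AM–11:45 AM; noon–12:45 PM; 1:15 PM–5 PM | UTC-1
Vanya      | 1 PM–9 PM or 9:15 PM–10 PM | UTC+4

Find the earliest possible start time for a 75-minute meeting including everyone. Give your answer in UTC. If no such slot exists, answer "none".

09:30

Quinn in UTC: 09:30-13:15, 13:45-16:00, 16:30-17:00 (subtract 4h to convert from UTC+4).
Carol in UTC: 09:30-12:45, 13:00-13:45, 14:15-18:00 (add 1h to convert from UTC-1).
Vanya in UTC: 09:00-17:00, 17:15-18:00 (subtract 4h to convert from UTC+4).
Quinn ∩ Carol: 09:30-12:45, 13:00-13:15, 14:15-16:00, 16:30-17:00.
Quinn ∩ Carol ∩ Vanya: 09:30-12:45, 13:00-13:15, 14:15-16:00, 16:30-17:00.
The first common window of at least 75 minutes is 09:30-12:45, so the earliest start is 09:30.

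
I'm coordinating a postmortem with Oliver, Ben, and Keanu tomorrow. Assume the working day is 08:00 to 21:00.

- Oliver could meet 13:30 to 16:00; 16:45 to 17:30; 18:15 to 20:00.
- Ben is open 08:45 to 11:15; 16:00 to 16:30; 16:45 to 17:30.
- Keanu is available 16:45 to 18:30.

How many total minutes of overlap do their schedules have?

45

Oliver ∩ Ben: 16:45-17:30.
Oliver ∩ Ben ∩ Keanu: 16:45-17:30.
That's a single block of 45 minutes.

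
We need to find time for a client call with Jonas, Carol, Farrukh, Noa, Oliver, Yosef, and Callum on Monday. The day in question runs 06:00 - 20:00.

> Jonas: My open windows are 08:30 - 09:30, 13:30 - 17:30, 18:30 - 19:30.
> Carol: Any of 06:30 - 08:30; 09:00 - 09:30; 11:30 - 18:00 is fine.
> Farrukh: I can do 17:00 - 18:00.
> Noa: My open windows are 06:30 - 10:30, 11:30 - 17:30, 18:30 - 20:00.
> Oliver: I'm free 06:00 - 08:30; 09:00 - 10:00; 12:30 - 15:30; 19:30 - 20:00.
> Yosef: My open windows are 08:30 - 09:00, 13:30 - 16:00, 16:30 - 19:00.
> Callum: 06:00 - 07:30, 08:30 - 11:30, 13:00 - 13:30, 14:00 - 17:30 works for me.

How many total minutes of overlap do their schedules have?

Jonas ∩ Carol: 09:00-09:30, 13:30-17:30.
Jonas ∩ Carol ∩ Farrukh: 17:00-17:30.
Jonas ∩ Carol ∩ Farrukh ∩ Noa: 17:00-17:30.
Jonas ∩ Carol ∩ Farrukh ∩ Noa ∩ Oliver: ∅.
Jonas ∩ Carol ∩ Farrukh ∩ Noa ∩ Oliver ∩ Yosef: ∅.
Jonas ∩ Carol ∩ Farrukh ∩ Noa ∩ Oliver ∩ Yosef ∩ Callum: ∅.
There is no time when everyone is free.
There is no common window, so the total is 0 minutes.

0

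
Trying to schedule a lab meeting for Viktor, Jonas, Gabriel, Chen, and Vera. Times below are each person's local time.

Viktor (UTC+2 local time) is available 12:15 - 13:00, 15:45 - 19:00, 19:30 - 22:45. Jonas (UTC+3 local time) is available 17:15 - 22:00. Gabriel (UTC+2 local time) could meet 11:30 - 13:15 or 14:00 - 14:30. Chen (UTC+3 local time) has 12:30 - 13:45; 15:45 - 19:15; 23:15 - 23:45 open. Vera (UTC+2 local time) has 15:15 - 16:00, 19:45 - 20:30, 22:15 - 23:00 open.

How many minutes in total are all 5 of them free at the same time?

0

Viktor in UTC: 10:15-11:00, 13:45-17:00, 17:30-20:45 (subtract 2h to convert from UTC+2).
Jonas in UTC: 14:15-19:00 (subtract 3h to convert from UTC+3).
Gabriel in UTC: 09:30-11:15, 12:00-12:30 (subtract 2h to convert from UTC+2).
Chen in UTC: 09:30-10:45, 12:45-16:15, 20:15-20:45 (subtract 3h to convert from UTC+3).
Vera in UTC: 13:15-14:00, 17:45-18:30, 20:15-21:00 (subtract 2h to convert from UTC+2).
Viktor ∩ Jonas: 14:15-17:00, 17:30-19:00.
Viktor ∩ Jonas ∩ Gabriel: ∅.
Viktor ∩ Jonas ∩ Gabriel ∩ Chen: ∅.
Viktor ∩ Jonas ∩ Gabriel ∩ Chen ∩ Vera: ∅.
There is no time when everyone is free.
There is no common window, so the total is 0 minutes.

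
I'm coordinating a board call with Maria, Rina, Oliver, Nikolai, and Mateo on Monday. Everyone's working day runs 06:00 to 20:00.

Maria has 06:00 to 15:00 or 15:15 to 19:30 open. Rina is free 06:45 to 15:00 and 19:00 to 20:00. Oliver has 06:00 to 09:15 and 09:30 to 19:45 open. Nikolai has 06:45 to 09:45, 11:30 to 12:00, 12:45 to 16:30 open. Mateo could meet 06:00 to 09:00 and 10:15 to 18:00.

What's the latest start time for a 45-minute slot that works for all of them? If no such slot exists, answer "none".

Maria ∩ Rina: 06:45-15:00, 19:00-19:30.
Maria ∩ Rina ∩ Oliver: 06:45-09:15, 09:30-15:00, 19:00-19:30.
Maria ∩ Rina ∩ Oliver ∩ Nikolai: 06:45-09:15, 09:30-09:45, 11:30-12:00, 12:45-15:00.
Maria ∩ Rina ∩ Oliver ∩ Nikolai ∩ Mateo: 06:45-09:00, 11:30-12:00, 12:45-15:00.
The last common window of at least 45 minutes is 12:45-15:00; a 45-minute meeting can start as late as 14:15 and still end by 15:00.

14:15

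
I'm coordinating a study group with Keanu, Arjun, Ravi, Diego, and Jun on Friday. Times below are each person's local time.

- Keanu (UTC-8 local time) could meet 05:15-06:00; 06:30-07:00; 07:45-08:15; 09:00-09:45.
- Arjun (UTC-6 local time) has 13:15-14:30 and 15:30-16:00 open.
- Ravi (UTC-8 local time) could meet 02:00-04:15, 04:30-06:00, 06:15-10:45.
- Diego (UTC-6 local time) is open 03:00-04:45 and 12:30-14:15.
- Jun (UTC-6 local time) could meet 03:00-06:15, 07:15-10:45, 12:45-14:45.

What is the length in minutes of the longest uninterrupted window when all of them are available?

Keanu in UTC: 13:15-14:00, 14:30-15:00, 15:45-16:15, 17:00-17:45 (add 8h to convert from UTC-8).
Arjun in UTC: 19:15-20:30, 21:30-22:00 (add 6h to convert from UTC-6).
Ravi in UTC: 10:00-12:15, 12:30-14:00, 14:15-18:45 (add 8h to convert from UTC-8).
Diego in UTC: 09:00-10:45, 18:30-20:15 (add 6h to convert from UTC-6).
Jun in UTC: 09:00-12:15, 13:15-16:45, 18:45-20:45 (add 6h to convert from UTC-6).
Keanu ∩ Arjun: ∅.
Keanu ∩ Arjun ∩ Ravi: ∅.
Keanu ∩ Arjun ∩ Ravi ∩ Diego: ∅.
Keanu ∩ Arjun ∩ Ravi ∩ Diego ∩ Jun: ∅.
There is no time when everyone is free.
No common window exists, so the longest block is 0 minutes.

0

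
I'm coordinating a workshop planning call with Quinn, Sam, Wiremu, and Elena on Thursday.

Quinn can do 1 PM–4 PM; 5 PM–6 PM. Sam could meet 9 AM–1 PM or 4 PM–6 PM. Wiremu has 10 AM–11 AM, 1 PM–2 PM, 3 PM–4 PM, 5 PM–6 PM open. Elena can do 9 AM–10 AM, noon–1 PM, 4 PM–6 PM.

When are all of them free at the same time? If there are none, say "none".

Quinn ∩ Sam: 17:00-18:00.
Quinn ∩ Sam ∩ Wiremu: 17:00-18:00.
Quinn ∩ Sam ∩ Wiremu ∩ Elena: 17:00-18:00.

17:00-18:00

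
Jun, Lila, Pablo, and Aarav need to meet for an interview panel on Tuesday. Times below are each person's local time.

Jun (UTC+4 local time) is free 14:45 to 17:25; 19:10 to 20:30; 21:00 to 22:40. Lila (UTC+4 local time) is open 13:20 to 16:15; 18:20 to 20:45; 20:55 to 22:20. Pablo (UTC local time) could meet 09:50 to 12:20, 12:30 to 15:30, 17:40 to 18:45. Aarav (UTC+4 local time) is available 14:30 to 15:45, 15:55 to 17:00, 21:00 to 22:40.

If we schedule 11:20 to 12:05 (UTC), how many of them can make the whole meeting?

3

Jun in UTC: 10:45-13:25, 15:10-16:30, 17:00-18:40 (subtract 4h to convert from UTC+4).
Lila in UTC: 09:20-12:15, 14:20-16:45, 16:55-18:20 (subtract 4h to convert from UTC+4).
Pablo in UTC: 09:50-12:20, 12:30-15:30, 17:40-18:45.
Aarav in UTC: 10:30-11:45, 11:55-13:00, 17:00-18:40 (subtract 4h to convert from UTC+4).
Jun, Lila, and Pablo can make the full 11:20-12:05 slot — that's 3.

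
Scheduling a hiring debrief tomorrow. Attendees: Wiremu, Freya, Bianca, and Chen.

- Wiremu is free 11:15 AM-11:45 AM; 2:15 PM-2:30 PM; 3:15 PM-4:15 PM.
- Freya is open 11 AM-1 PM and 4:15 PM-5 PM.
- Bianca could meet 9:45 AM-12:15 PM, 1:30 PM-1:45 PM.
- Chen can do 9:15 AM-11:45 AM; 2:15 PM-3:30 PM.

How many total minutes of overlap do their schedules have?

30

Wiremu ∩ Freya: 11:15-11:45.
Wiremu ∩ Freya ∩ Bianca: 11:15-11:45.
Wiremu ∩ Freya ∩ Bianca ∩ Chen: 11:15-11:45.
That's a single block of 30 minutes.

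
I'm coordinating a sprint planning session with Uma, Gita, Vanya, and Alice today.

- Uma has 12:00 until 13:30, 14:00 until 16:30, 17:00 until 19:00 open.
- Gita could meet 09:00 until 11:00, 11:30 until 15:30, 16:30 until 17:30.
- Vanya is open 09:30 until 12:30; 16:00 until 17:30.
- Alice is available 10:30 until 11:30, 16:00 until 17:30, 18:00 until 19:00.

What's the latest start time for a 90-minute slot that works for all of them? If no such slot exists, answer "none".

none

Uma ∩ Gita: 12:00-13:30, 14:00-15:30, 17:00-17:30.
Uma ∩ Gita ∩ Vanya: 12:00-12:30, 17:00-17:30.
Uma ∩ Gita ∩ Vanya ∩ Alice: 17:00-17:30.
No common window is at least 90 minutes long.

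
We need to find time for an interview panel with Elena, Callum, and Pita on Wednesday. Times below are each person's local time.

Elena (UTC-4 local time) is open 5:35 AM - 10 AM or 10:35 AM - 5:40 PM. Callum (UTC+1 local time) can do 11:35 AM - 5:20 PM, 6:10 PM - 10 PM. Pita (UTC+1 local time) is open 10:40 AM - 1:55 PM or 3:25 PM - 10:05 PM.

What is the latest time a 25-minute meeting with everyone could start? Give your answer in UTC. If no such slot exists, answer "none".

Elena in UTC: 09:35-14:00, 14:35-21:40 (add 4h to convert from UTC-4).
Callum in UTC: 10:35-16:20, 17:10-21:00 (subtract 1h to convert from UTC+1).
Pita in UTC: 09:40-12:55, 14:25-21:05 (subtract 1h to convert from UTC+1).
Elena ∩ Callum: 10:35-14:00, 14:35-16:20, 17:10-21:00.
Elena ∩ Callum ∩ Pita: 10:35-12:55, 14:35-16:20, 17:10-21:00.
The last common window of at least 25 minutes is 17:10-21:00; a 25-minute meeting can start as late as 20:35 and still end by 21:00.

20:35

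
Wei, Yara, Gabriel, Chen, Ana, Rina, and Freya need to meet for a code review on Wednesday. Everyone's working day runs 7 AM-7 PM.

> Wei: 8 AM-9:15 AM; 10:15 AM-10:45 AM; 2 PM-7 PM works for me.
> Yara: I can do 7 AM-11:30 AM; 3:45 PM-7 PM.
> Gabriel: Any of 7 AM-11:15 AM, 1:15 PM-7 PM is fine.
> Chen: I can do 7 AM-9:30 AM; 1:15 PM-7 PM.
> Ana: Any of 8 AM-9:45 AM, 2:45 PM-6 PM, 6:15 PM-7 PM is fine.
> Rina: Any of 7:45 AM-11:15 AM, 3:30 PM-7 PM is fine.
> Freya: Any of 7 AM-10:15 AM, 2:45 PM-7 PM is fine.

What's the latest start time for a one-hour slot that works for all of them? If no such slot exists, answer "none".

17:00

Wei ∩ Yara: 08:00-09:15, 10:15-10:45, 15:45-19:00.
Wei ∩ Yara ∩ Gabriel: 08:00-09:15, 10:15-10:45, 15:45-19:00.
Wei ∩ Yara ∩ Gabriel ∩ Chen: 08:00-09:15, 15:45-19:00.
Wei ∩ Yara ∩ Gabriel ∩ Chen ∩ Ana: 08:00-09:15, 15:45-18:00, 18:15-19:00.
Wei ∩ Yara ∩ Gabriel ∩ Chen ∩ Ana ∩ Rina: 08:00-09:15, 15:45-18:00, 18:15-19:00.
Wei ∩ Yara ∩ Gabriel ∩ Chen ∩ Ana ∩ Rina ∩ Freya: 08:00-09:15, 15:45-18:00, 18:15-19:00.
The last common window of at least 60 minutes is 15:45-18:00; a 60-minute meeting can start as late as 17:00 and still end by 18:00.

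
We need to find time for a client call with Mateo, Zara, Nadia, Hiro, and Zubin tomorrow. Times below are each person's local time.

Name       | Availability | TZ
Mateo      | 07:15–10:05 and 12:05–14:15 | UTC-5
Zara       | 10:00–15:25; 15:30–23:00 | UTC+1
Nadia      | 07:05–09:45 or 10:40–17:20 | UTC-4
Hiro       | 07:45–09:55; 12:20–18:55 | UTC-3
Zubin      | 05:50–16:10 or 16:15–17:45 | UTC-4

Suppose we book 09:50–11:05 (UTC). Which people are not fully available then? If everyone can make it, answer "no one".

Hiro, Mateo, Nadia

Mateo in UTC: 12:15-15:05, 17:05-19:15 (add 5h to convert from UTC-5).
Zara in UTC: 09:00-14:25, 14:30-22:00 (subtract 1h to convert from UTC+1).
Nadia in UTC: 11:05-13:45, 14:40-21:20 (add 4h to convert from UTC-4).
Hiro in UTC: 10:45-12:55, 15:20-21:55 (add 3h to convert from UTC-3).
Zubin in UTC: 09:50-20:10, 20:15-21:45 (add 4h to convert from UTC-4).
Mateo: not fully free for 09:50-11:05. Zara: free for 09:50-11:05. Nadia: not fully free for 09:50-11:05. Hiro: not fully free for 09:50-11:05. Zubin: free for 09:50-11:05.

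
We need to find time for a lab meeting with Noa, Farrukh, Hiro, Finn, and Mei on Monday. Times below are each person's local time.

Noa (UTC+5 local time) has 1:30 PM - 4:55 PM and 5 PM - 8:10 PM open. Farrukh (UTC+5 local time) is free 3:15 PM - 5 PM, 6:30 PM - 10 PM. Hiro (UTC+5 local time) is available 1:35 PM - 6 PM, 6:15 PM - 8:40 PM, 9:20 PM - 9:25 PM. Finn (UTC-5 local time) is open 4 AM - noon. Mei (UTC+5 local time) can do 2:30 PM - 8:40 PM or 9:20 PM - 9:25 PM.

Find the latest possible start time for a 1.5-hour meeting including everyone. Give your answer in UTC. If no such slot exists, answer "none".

Noa in UTC: 08:30-11:55, 12:00-15:10 (subtract 5h to convert from UTC+5).
Farrukh in UTC: 10:15-12:00, 13:30-17:00 (subtract 5h to convert from UTC+5).
Hiro in UTC: 08:35-13:00, 13:15-15:40, 16:20-16:25 (subtract 5h to convert from UTC+5).
Finn in UTC: 09:00-17:00 (add 5h to convert from UTC-5).
Mei in UTC: 09:30-15:40, 16:20-16:25 (subtract 5h to convert from UTC+5).
Noa ∩ Farrukh: 10:15-11:55, 13:30-15:10.
Noa ∩ Farrukh ∩ Hiro: 10:15-11:55, 13:30-15:10.
Noa ∩ Farrukh ∩ Hiro ∩ Finn: 10:15-11:55, 13:30-15:10.
Noa ∩ Farrukh ∩ Hiro ∩ Finn ∩ Mei: 10:15-11:55, 13:30-15:10.
The last common window of at least 90 minutes is 13:30-15:10; a 90-minute meeting can start as late as 13:40 and still end by 15:10.

13:40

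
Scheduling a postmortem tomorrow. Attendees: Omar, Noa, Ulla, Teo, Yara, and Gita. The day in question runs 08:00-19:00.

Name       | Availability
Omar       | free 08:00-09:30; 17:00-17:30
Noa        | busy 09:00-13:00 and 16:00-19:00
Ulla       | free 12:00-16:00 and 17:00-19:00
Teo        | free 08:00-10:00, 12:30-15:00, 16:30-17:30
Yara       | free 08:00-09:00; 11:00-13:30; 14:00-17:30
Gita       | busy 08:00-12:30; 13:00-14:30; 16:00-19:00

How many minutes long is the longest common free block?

0

Omar free: 08:00-09:30, 17:00-17:30.
Noa free: 08:00-09:00, 13:00-16:00 (invert busy blocks within the working day).
Ulla free: 12:00-16:00, 17:00-19:00.
Teo free: 08:00-10:00, 12:30-15:00, 16:30-17:30.
Yara free: 08:00-09:00, 11:00-13:30, 14:00-17:30.
Gita free: 12:30-13:00, 14:30-16:00 (invert busy blocks within the working day).
Omar ∩ Noa: 08:00-09:00.
Omar ∩ Noa ∩ Ulla: ∅.
Omar ∩ Noa ∩ Ulla ∩ Teo: ∅.
Omar ∩ Noa ∩ Ulla ∩ Teo ∩ Yara: ∅.
Omar ∩ Noa ∩ Ulla ∩ Teo ∩ Yara ∩ Gita: ∅.
There is no time when everyone is free.
No common window exists, so the longest block is 0 minutes.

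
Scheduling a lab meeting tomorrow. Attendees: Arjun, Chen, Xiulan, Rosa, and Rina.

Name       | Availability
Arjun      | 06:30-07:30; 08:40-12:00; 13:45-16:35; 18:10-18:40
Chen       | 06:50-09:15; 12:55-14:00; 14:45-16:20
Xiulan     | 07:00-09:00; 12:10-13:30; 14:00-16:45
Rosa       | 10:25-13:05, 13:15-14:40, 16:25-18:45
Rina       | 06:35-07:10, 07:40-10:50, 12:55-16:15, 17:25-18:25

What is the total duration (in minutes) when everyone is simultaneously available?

Arjun ∩ Chen: 06:50-07:30, 08:40-09:15, 13:45-14:00, 14:45-16:20.
Arjun ∩ Chen ∩ Xiulan: 07:00-07:30, 08:40-09:00, 14:45-16:20.
Arjun ∩ Chen ∩ Xiulan ∩ Rosa: ∅.
Arjun ∩ Chen ∩ Xiulan ∩ Rosa ∩ Rina: ∅.
There is no time when everyone is free.
There is no common window, so the total is 0 minutes.

0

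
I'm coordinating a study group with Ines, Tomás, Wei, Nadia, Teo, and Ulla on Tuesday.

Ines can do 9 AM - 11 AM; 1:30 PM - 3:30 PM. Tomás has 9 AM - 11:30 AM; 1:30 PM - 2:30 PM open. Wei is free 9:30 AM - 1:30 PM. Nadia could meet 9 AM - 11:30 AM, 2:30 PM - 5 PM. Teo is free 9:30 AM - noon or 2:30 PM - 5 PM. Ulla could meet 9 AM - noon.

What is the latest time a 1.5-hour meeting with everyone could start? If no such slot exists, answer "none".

Ines ∩ Tomás: 09:00-11:00, 13:30-14:30.
Ines ∩ Tomás ∩ Wei: 09:30-11:00.
Ines ∩ Tomás ∩ Wei ∩ Nadia: 09:30-11:00.
Ines ∩ Tomás ∩ Wei ∩ Nadia ∩ Teo: 09:30-11:00.
Ines ∩ Tomás ∩ Wei ∩ Nadia ∩ Teo ∩ Ulla: 09:30-11:00.
So the common availability across everyone is 09:30-11:00.
The last common window of at least 90 minutes is 09:30-11:00; a 90-minute meeting can start as late as 09:30 and still end by 11:00.

09:30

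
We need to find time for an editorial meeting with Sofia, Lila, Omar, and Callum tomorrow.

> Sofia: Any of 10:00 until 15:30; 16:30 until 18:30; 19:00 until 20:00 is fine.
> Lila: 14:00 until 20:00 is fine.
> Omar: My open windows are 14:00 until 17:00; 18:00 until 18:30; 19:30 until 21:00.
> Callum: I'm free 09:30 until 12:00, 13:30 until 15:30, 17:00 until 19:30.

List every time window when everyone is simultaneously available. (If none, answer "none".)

14:00-15:30, 18:00-18:30

Sofia ∩ Lila: 14:00-15:30, 16:30-18:30, 19:00-20:00.
Sofia ∩ Lila ∩ Omar: 14:00-15:30, 16:30-17:00, 18:00-18:30, 19:30-20:00.
Sofia ∩ Lila ∩ Omar ∩ Callum: 14:00-15:30, 18:00-18:30.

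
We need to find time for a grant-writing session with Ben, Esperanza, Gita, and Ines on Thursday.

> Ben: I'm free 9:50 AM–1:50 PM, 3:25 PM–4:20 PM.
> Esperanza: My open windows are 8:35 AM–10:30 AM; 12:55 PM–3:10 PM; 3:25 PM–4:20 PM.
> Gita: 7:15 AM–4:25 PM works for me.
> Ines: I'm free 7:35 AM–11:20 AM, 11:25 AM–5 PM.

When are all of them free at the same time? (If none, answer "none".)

Ben ∩ Esperanza: 09:50-10:30, 12:55-13:50, 15:25-16:20.
Ben ∩ Esperanza ∩ Gita: 09:50-10:30, 12:55-13:50, 15:25-16:20.
Ben ∩ Esperanza ∩ Gita ∩ Ines: 09:50-10:30, 12:55-13:50, 15:25-16:20.
So the common availability across everyone is 09:50-10:30, 12:55-13:50, 15:25-16:20.

09:50-10:30, 12:55-13:50, 15:25-16:20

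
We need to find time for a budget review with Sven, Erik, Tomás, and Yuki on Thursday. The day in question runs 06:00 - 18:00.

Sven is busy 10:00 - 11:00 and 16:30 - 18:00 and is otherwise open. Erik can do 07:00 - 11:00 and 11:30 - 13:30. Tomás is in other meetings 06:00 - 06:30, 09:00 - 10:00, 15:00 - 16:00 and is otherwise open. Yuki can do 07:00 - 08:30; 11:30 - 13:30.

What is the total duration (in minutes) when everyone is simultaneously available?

210

Sven free: 06:00-10:00, 11:00-16:30 (invert busy blocks within the working day).
Erik free: 07:00-11:00, 11:30-13:30.
Tomás free: 06:30-09:00, 10:00-15:00, 16:00-18:00 (invert busy blocks within the working day).
Yuki free: 07:00-08:30, 11:30-13:30.
Sven ∩ Erik: 07:00-10:00, 11:30-13:30.
Sven ∩ Erik ∩ Tomás: 07:00-09:00, 11:30-13:30.
Sven ∩ Erik ∩ Tomás ∩ Yuki: 07:00-08:30, 11:30-13:30.
Summing the common windows: 90 + 120 = 210 minutes.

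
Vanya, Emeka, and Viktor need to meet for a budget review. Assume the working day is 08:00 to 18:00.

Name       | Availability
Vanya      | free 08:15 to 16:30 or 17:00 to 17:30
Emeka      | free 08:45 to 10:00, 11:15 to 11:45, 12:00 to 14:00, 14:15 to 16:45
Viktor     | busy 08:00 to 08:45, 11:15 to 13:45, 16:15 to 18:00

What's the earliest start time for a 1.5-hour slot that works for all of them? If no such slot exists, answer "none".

14:15

Vanya free: 08:15-16:30, 17:00-17:30.
Emeka free: 08:45-10:00, 11:15-11:45, 12:00-14:00, 14:15-16:45.
Viktor free: 08:45-11:15, 13:45-16:15 (invert busy blocks within the working day).
Vanya ∩ Emeka: 08:45-10:00, 11:15-11:45, 12:00-14:00, 14:15-16:30.
Vanya ∩ Emeka ∩ Viktor: 08:45-10:00, 13:45-14:00, 14:15-16:15.
The first common window of at least 90 minutes is 14:15-16:15, so the earliest start is 14:15.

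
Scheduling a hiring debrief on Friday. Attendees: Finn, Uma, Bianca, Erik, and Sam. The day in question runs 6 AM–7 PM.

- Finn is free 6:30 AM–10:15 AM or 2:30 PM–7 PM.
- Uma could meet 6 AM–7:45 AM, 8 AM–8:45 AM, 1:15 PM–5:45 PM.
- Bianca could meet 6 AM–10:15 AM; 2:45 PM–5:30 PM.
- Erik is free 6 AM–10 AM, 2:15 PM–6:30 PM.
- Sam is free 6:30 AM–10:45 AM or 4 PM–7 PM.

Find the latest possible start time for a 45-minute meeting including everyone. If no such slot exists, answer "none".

Finn ∩ Uma: 06:30-07:45, 08:00-08:45, 14:30-17:45.
Finn ∩ Uma ∩ Bianca: 06:30-07:45, 08:00-08:45, 14:45-17:30.
Finn ∩ Uma ∩ Bianca ∩ Erik: 06:30-07:45, 08:00-08:45, 14:45-17:30.
Finn ∩ Uma ∩ Bianca ∩ Erik ∩ Sam: 06:30-07:45, 08:00-08:45, 16:00-17:30.
The last common window of at least 45 minutes is 16:00-17:30; a 45-minute meeting can start as late as 16:45 and still end by 17:30.

16:45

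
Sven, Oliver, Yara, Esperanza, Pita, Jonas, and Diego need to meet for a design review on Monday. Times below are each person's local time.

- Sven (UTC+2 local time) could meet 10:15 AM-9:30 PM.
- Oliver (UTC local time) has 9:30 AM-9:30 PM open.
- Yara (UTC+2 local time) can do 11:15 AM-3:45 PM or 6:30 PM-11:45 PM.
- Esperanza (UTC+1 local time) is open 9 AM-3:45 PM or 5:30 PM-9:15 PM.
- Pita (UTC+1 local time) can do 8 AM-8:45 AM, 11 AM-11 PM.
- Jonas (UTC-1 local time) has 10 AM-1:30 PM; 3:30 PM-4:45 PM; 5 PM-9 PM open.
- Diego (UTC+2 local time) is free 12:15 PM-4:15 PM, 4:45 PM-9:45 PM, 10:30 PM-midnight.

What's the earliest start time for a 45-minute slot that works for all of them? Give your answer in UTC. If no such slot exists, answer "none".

11:00

Sven in UTC: 08:15-19:30 (subtract 2h to convert from UTC+2).
Oliver in UTC: 09:30-21:30.
Yara in UTC: 09:15-13:45, 16:30-21:45 (subtract 2h to convert from UTC+2).
Esperanza in UTC: 08:00-14:45, 16:30-20:15 (subtract 1h to convert from UTC+1).
Pita in UTC: 07:00-07:45, 10:00-22:00 (subtract 1h to convert from UTC+1).
Jonas in UTC: 11:00-14:30, 16:30-17:45, 18:00-22:00 (add 1h to convert from UTC-1).
Diego in UTC: 10:15-14:15, 14:45-19:45, 20:30-22:00 (subtract 2h to convert from UTC+2).
Sven ∩ Oliver: 09:30-19:30.
Sven ∩ Oliver ∩ Yara: 09:30-13:45, 16:30-19:30.
Sven ∩ Oliver ∩ Yara ∩ Esperanza: 09:30-13:45, 16:30-19:30.
Sven ∩ Oliver ∩ Yara ∩ Esperanza ∩ Pita: 10:00-13:45, 16:30-19:30.
Sven ∩ Oliver ∩ Yara ∩ Esperanza ∩ Pita ∩ Jonas: 11:00-13:45, 16:30-17:45, 18:00-19:30.
Sven ∩ Oliver ∩ Yara ∩ Esperanza ∩ Pita ∩ Jonas ∩ Diego: 11:00-13:45, 16:30-17:45, 18:00-19:30.
The first common window of at least 45 minutes is 11:00-13:45, so the earliest start is 11:00.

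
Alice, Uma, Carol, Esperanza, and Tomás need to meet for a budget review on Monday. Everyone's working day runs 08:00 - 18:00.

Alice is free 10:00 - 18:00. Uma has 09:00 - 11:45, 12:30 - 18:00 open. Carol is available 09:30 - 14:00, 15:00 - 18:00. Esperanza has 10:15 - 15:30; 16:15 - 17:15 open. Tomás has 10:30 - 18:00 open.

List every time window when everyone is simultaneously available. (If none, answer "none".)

10:30-11:45, 12:30-14:00, 15:00-15:30, 16:15-17:15

Alice ∩ Uma: 10:00-11:45, 12:30-18:00.
Alice ∩ Uma ∩ Carol: 10:00-11:45, 12:30-14:00, 15:00-18:00.
Alice ∩ Uma ∩ Carol ∩ Esperanza: 10:15-11:45, 12:30-14:00, 15:00-15:30, 16:15-17:15.
Alice ∩ Uma ∩ Carol ∩ Esperanza ∩ Tomás: 10:30-11:45, 12:30-14:00, 15:00-15:30, 16:15-17:15.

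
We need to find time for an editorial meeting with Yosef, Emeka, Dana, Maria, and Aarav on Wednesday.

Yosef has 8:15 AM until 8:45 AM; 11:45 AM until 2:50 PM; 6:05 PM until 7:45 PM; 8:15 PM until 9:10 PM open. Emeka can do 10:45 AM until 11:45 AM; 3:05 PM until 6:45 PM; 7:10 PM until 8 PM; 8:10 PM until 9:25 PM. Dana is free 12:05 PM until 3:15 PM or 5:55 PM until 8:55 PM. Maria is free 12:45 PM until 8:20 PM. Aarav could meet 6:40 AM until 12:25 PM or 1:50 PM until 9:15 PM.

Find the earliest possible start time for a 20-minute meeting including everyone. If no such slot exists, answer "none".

18:05

Yosef ∩ Emeka: 18:05-18:45, 19:10-19:45, 20:15-21:10.
Yosef ∩ Emeka ∩ Dana: 18:05-18:45, 19:10-19:45, 20:15-20:55.
Yosef ∩ Emeka ∩ Dana ∩ Maria: 18:05-18:45, 19:10-19:45, 20:15-20:20.
Yosef ∩ Emeka ∩ Dana ∩ Maria ∩ Aarav: 18:05-18:45, 19:10-19:45, 20:15-20:20.
So the common availability across everyone is 18:05-18:45, 19:10-19:45, 20:15-20:20.
The first common window of at least 20 minutes is 18:05-18:45, so the earliest start is 18:05.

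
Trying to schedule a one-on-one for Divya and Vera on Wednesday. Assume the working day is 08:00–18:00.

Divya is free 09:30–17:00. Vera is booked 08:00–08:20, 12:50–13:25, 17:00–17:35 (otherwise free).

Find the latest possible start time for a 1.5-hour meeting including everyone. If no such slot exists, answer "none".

15:30

Divya free: 09:30-17:00.
Vera free: 08:20-12:50, 13:25-17:00, 17:35-18:00 (invert busy blocks within the working day).
Divya ∩ Vera: 09:30-12:50, 13:25-17:00.
The last common window of at least 90 minutes is 13:25-17:00; a 90-minute meeting can start as late as 15:30 and still end by 17:00.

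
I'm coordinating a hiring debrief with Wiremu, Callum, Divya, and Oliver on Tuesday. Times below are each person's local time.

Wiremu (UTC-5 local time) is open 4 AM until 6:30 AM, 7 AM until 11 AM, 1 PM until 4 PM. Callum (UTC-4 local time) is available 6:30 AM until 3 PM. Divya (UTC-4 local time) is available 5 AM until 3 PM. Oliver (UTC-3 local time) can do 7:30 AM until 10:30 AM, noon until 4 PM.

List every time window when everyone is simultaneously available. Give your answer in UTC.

10:30-11:30, 12:00-13:30, 15:00-16:00, 18:00-19:00

Wiremu in UTC: 09:00-11:30, 12:00-16:00, 18:00-21:00 (add 5h to convert from UTC-5).
Callum in UTC: 10:30-19:00 (add 4h to convert from UTC-4).
Divya in UTC: 09:00-19:00 (add 4h to convert from UTC-4).
Oliver in UTC: 10:30-13:30, 15:00-19:00 (add 3h to convert from UTC-3).
Wiremu ∩ Callum: 10:30-11:30, 12:00-16:00, 18:00-19:00.
Wiremu ∩ Callum ∩ Divya: 10:30-11:30, 12:00-16:00, 18:00-19:00.
Wiremu ∩ Callum ∩ Divya ∩ Oliver: 10:30-11:30, 12:00-13:30, 15:00-16:00, 18:00-19:00.
So the common availability across everyone is 10:30-11:30, 12:00-13:30, 15:00-16:00, 18:00-19:00.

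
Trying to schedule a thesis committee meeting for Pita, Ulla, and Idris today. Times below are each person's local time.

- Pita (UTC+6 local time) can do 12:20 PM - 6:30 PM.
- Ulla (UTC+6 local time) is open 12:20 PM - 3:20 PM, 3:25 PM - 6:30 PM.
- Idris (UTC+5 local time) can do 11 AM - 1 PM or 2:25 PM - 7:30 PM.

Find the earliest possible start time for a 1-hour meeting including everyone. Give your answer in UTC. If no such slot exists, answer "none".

06:20

Pita in UTC: 06:20-12:30 (subtract 6h to convert from UTC+6).
Ulla in UTC: 06:20-09:20, 09:25-12:30 (subtract 6h to convert from UTC+6).
Idris in UTC: 06:00-08:00, 09:25-14:30 (subtract 5h to convert from UTC+5).
Pita ∩ Ulla: 06:20-09:20, 09:25-12:30.
Pita ∩ Ulla ∩ Idris: 06:20-08:00, 09:25-12:30.
The first common window of at least 60 minutes is 06:20-08:00, so the earliest start is 06:20.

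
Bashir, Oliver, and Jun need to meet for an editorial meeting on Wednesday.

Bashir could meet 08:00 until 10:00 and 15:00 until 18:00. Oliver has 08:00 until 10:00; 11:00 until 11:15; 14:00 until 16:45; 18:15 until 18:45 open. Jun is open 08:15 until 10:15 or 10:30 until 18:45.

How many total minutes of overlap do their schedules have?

210

Bashir ∩ Oliver: 08:00-10:00, 15:00-16:45.
Bashir ∩ Oliver ∩ Jun: 08:15-10:00, 15:00-16:45.
Those are the intersection windows.
Summing the common windows: 105 + 105 = 210 minutes.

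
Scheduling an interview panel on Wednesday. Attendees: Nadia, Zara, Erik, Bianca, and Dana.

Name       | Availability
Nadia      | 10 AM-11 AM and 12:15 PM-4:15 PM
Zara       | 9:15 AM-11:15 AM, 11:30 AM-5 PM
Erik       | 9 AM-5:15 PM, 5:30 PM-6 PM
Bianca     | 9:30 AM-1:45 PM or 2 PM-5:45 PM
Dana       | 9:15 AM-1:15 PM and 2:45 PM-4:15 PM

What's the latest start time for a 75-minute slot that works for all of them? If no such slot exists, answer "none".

Nadia ∩ Zara: 10:00-11:00, 12:15-16:15.
Nadia ∩ Zara ∩ Erik: 10:00-11:00, 12:15-16:15.
Nadia ∩ Zara ∩ Erik ∩ Bianca: 10:00-11:00, 12:15-13:45, 14:00-16:15.
Nadia ∩ Zara ∩ Erik ∩ Bianca ∩ Dana: 10:00-11:00, 12:15-13:15, 14:45-16:15.
The last common window of at least 75 minutes is 14:45-16:15; a 75-minute meeting can start as late as 15:00 and still end by 16:15.

15:00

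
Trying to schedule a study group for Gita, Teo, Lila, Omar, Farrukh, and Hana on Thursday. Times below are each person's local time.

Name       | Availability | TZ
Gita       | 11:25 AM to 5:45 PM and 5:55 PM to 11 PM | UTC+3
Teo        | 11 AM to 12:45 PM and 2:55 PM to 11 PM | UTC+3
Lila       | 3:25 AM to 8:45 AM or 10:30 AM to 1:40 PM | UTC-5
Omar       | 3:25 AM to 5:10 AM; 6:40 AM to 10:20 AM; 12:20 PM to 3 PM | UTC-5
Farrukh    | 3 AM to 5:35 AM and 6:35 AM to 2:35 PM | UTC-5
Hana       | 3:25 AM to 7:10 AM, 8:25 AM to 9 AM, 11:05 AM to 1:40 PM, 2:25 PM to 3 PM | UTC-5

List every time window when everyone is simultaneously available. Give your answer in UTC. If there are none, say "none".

08:25-09:45, 11:55-12:10, 13:25-13:45, 17:20-18:40

Gita in UTC: 08:25-14:45, 14:55-20:00 (subtract 3h to convert from UTC+3).
Teo in UTC: 08:00-09:45, 11:55-20:00 (subtract 3h to convert from UTC+3).
Lila in UTC: 08:25-13:45, 15:30-18:40 (add 5h to convert from UTC-5).
Omar in UTC: 08:25-10:10, 11:40-15:20, 17:20-20:00 (add 5h to convert from UTC-5).
Farrukh in UTC: 08:00-10:35, 11:35-19:35 (add 5h to convert from UTC-5).
Hana in UTC: 08:25-12:10, 13:25-14:00, 16:05-18:40, 19:25-20:00 (add 5h to convert from UTC-5).
Gita ∩ Teo: 08:25-09:45, 11:55-14:45, 14:55-20:00.
Gita ∩ Teo ∩ Lila: 08:25-09:45, 11:55-13:45, 15:30-18:40.
Gita ∩ Teo ∩ Lila ∩ Omar: 08:25-09:45, 11:55-13:45, 17:20-18:40.
Gita ∩ Teo ∩ Lila ∩ Omar ∩ Farrukh: 08:25-09:45, 11:55-13:45, 17:20-18:40.
Gita ∩ Teo ∩ Lila ∩ Omar ∩ Farrukh ∩ Hana: 08:25-09:45, 11:55-12:10, 13:25-13:45, 17:20-18:40.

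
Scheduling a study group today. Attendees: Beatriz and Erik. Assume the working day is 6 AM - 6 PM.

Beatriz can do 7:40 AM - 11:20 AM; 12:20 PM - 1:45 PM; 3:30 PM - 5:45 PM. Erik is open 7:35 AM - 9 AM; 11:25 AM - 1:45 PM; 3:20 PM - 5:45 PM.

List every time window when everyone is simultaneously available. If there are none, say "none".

07:40-09:00, 12:20-13:45, 15:30-17:45

Beatriz ∩ Erik: 07:40-09:00, 12:20-13:45, 15:30-17:45.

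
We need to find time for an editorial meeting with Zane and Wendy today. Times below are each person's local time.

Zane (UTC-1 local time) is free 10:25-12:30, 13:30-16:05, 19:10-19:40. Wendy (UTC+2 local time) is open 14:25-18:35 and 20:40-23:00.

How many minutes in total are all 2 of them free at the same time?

220

Zane in UTC: 11:25-13:30, 14:30-17:05, 20:10-20:40 (add 1h to convert from UTC-1).
Wendy in UTC: 12:25-16:35, 18:40-21:00 (subtract 2h to convert from UTC+2).
Zane ∩ Wendy: 12:25-13:30, 14:30-16:35, 20:10-20:40.
Those are the intersection windows.
Summing the common windows: 65 + 125 + 30 = 220 minutes.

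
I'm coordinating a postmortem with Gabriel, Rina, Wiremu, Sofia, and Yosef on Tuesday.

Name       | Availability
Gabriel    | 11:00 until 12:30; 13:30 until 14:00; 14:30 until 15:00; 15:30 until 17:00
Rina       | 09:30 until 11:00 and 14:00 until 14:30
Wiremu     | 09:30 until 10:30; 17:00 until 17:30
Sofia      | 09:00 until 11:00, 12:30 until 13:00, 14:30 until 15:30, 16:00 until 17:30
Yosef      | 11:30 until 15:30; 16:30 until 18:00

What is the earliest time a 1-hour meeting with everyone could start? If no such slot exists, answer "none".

Gabriel ∩ Rina: ∅.
Gabriel ∩ Rina ∩ Wiremu: ∅.
Gabriel ∩ Rina ∩ Wiremu ∩ Sofia: ∅.
Gabriel ∩ Rina ∩ Wiremu ∩ Sofia ∩ Yosef: ∅.
There is no time when everyone is free.
No common window is at least 60 minutes long.

none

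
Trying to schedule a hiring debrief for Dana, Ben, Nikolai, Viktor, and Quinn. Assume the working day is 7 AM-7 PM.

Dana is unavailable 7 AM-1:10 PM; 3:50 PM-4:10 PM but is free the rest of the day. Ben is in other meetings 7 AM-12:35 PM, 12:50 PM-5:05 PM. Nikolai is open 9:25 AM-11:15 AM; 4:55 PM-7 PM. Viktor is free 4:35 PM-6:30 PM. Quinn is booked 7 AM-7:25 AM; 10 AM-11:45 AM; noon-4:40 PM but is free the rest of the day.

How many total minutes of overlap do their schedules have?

85

Dana free: 13:10-15:50, 16:10-19:00 (invert busy blocks within the working day).
Ben free: 12:35-12:50, 17:05-19:00 (invert busy blocks within the working day).
Nikolai free: 09:25-11:15, 16:55-19:00.
Viktor free: 16:35-18:30.
Quinn free: 07:25-10:00, 11:45-12:00, 16:40-19:00 (invert busy blocks within the working day).
Dana ∩ Ben: 17:05-19:00.
Dana ∩ Ben ∩ Nikolai: 17:05-19:00.
Dana ∩ Ben ∩ Nikolai ∩ Viktor: 17:05-18:30.
Dana ∩ Ben ∩ Nikolai ∩ Viktor ∩ Quinn: 17:05-18:30.
Those are the intersection windows.
That's a single block of 85 minutes.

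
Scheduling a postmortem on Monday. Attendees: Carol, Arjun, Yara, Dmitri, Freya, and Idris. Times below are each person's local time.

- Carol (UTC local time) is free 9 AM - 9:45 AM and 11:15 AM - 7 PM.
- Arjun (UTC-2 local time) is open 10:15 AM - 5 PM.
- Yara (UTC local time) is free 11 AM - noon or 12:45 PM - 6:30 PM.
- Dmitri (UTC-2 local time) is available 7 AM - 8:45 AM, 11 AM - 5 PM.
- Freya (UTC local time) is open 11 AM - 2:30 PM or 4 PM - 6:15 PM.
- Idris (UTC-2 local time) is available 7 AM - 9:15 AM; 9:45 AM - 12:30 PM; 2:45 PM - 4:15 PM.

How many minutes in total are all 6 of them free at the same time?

Carol in UTC: 09:00-09:45, 11:15-19:00.
Arjun in UTC: 12:15-19:00 (add 2h to convert from UTC-2).
Yara in UTC: 11:00-12:00, 12:45-18:30.
Dmitri in UTC: 09:00-10:45, 13:00-19:00 (add 2h to convert from UTC-2).
Freya in UTC: 11:00-14:30, 16:00-18:15.
Idris in UTC: 09:00-11:15, 11:45-14:30, 16:45-18:15 (add 2h to convert from UTC-2).
Carol ∩ Arjun: 12:15-19:00.
Carol ∩ Arjun ∩ Yara: 12:45-18:30.
Carol ∩ Arjun ∩ Yara ∩ Dmitri: 13:00-18:30.
Carol ∩ Arjun ∩ Yara ∩ Dmitri ∩ Freya: 13:00-14:30, 16:00-18:15.
Carol ∩ Arjun ∩ Yara ∩ Dmitri ∩ Freya ∩ Idris: 13:00-14:30, 16:45-18:15.
Those are the intersection windows.
Summing the common windows: 90 + 90 = 180 minutes.

180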